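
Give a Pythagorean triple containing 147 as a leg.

We need the other leg and hypotenuse such that 147² + x² = c².
Take x = 140, c = 203: 147² + 140² = 21609 + 19600 = 41209 = 203² ✓
Triple: (147, 140, 203)

(147, 140, 203)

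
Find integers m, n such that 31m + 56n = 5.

Step 1: Check solvability.
gcd(31, 56) = 1
Since 1 divides 5, solutions exist.

Step 2: Apply extended Euclidean algorithm to find gcd.
We find integers such that 31*x0 + 56*y0 = 1

Step 3: Scale the particular solution.
Multiply by 5/1 = 5:
m = -45, n = 25

Step 4: Verify.
31*(-45) + 56*(25) = 5 = 5 ✓

m = -45, n = 25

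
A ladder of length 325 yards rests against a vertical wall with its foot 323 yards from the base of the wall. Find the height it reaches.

The ladder, wall, and ground form a right triangle with hypotenuse 325 and one leg 323.
By the Pythagorean theorem: h² = 325² - 323² = 105625 - 104329 = 1296
h = √1296 = 36 yards

36 yards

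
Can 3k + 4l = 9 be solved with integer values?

Step 1: Compute gcd(3, 4).
gcd(3, 4) = 1

Step 2: Check divisibility.
Does 1 divide 9? 9 = 1 x 9, so yes.

By the theorem on linear Diophantine equations, 3k + 4l = 9 has integer solutions if and only if gcd(3, 4) divides 9. Since 1 | 9, solutions exist.

Yes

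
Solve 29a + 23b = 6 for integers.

Step 1: Check solvability.
gcd(29, 23) = 1
Since 1 divides 6, solutions exist.

Step 2: Apply extended Euclidean algorithm to find gcd.
We find integers such that 29*x0 + 23*y0 = 1

Step 3: Scale the particular solution.
Multiply by 6/1 = 6:
a = 24, b = -30

Step 4: Verify.
29*(24) + 23*(-30) = 6 = 6 ✓

a = 24, b = -30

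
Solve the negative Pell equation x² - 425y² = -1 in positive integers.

We need x² = 425y² - 1. Try successive y:
y = 1: x² = 425·1² - 1 = 424, not a perfect square
y = 2: x² = 425·2² - 1 = 1699, not a perfect square
y = 3: x² = 425·3² - 1 = 3824, not a perfect square
...
y = 13: x² = 425·13² - 1 = 71824 = 268² ✓
Check: 268² - 425·13² = 71824 - 71825 = -1 ✓

x = 268, y = 13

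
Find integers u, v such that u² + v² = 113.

We need to find integers u, v > 0 such that u² + v² = 113.
Trying u = 7: v² = 113 - 7² = 113 - 49 = 64
v = 8
Check: 7² + 8² = 49 + 64 = 113 ✓

113 = 7² + 8²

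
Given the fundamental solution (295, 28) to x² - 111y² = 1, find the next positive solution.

Solutions to x² - Dy² = 1 are generated by powers of (x₀ + y₀√D).
The next solution satisfies x₁ + y₁√111 = (x₀ + y₀√111)², giving:
x₁ = x₀² + 111y₀² = 295² + 111·28² = 87025 + 87024 = 174049
y₁ = 2x₀y₀ = 2·295·28 = 16520

Verify: 174049² - 111·16520² = 30293054401 - 30293054400 = 1 ✓

x = 174049, y = 16520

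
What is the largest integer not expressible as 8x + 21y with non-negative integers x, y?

For two coprime denominations a and b, the Frobenius number (largest value not representable as a non-negative combination) is ab - a - b.
Here gcd(8, 21) = 1, so they are coprime.
F(8, 21) = 8·21 - 8 - 21 = 168 - 29 = 139

139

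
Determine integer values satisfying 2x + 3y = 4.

Step 1: Check solvability.
gcd(2, 3) = 1
Since 1 divides 4, solutions exist.

Step 2: Apply extended Euclidean algorithm to find gcd.
We find integers such that 2*x0 + 3*y0 = 1

Step 3: Scale the particular solution.
Multiply by 4/1 = 4:
x = -4, y = 4

Step 4: Verify.
2*(-4) + 3*(4) = 4 = 4 ✓

x = -4, y = 4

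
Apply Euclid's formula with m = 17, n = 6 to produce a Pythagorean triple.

a = m² - n² = 17² - 6² = 289 - 36 = 253
b = 2mn = 2·17·6 = 204
c = m² + n² = 289 + 36 = 325
Verify: 253² + 204² = 64009 + 41616 = 105625 = 325² ✓

(253, 204, 325)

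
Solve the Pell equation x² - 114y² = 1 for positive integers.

We seek the smallest positive integers (x, y) with x² - 114y² = 1, i.e., x² = 114y² + 1.
Try successive y values:
y = 1: x² = 114·1² + 1 = 115, not a perfect square
y = 2: x² = 114·2² + 1 = 457, not a perfect square
y = 3: x² = 114·3² + 1 = 1027, not a perfect square
... continuing the search (or via continued fractions) ...
y = 96: x² = 114·96² + 1 = 1050625, x = 1025 ✓

Verify: 1025² - 114·96² = 1050625 - 1050624 = 1 ✓

x = 1025, y = 96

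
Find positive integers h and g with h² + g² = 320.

We need to find integers h, g > 0 such that h² + g² = 320.
Trying h = 8: g² = 320 - 8² = 320 - 64 = 256
g = 16
Check: 8² + 16² = 64 + 256 = 320 ✓

320 = 8² + 16²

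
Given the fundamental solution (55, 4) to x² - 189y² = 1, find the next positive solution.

Solutions to x² - Dy² = 1 are generated by powers of (x₀ + y₀√D).
The next solution satisfies x₁ + y₁√189 = (x₀ + y₀√189)², giving:
x₁ = x₀² + 189y₀² = 55² + 189·4² = 3025 + 3024 = 6049
y₁ = 2x₀y₀ = 2·55·4 = 440

Verify: 6049² - 189·440² = 36590401 - 36590400 = 1 ✓

x = 6049, y = 440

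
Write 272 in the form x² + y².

We need to find integers x, y > 0 such that x² + y² = 272.
Trying x = 4: y² = 272 - 4² = 272 - 16 = 256
y = 16
Check: 4² + 16² = 16 + 256 = 272 ✓

272 = 4² + 16²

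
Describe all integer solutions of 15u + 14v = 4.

Step 1: Compute gcd(15, 14) = 1.
Since 1 divides 4, solutions exist.

Step 2: Find a particular solution using extended Euclidean algorithm.
We get u₀ = 4, v₀ = -4.
Check: 15*4 + 14*-4 = 4 = 4 ✓

Step 3: Write the general solution.
u = 4 + (14/1)t = 4 + 14t
v = -4 - (15/1)t = -4 - 15t
for any integer t.

u = 4 + 14t, v = -4 - 15t for integer t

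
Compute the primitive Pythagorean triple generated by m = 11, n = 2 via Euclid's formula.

a = m² - n² = 11² - 2² = 121 - 4 = 117
b = 2mn = 2·11·2 = 44
c = m² + n² = 121 + 4 = 125
Verify: 117² + 44² = 13689 + 1936 = 15625 = 125² ✓

(117, 44, 125)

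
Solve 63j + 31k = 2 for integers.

Step 1: Check solvability.
gcd(63, 31) = 1
Since 1 divides 2, solutions exist.

Step 2: Apply extended Euclidean algorithm to find gcd.
We find integers such that 63*x0 + 31*y0 = 1

Step 3: Scale the particular solution.
Multiply by 2/1 = 2:
j = 2, k = -4

Step 4: Verify.
63*(2) + 31*(-4) = 2 = 2 ✓

j = 2, k = -4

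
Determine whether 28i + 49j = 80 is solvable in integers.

Step 1: Compute gcd(28, 49).
gcd(28, 49) = 7

Step 2: Check divisibility.
Does 7 divide 80? 80 = 7 x 11 + 3, so no.

By the theorem on linear Diophantine equations, 28i + 49j = 80 has integer solutions if and only if gcd(28, 49) divides 80. Since 7 does not divide 80, no solutions exist.

No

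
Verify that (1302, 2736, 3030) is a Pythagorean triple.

Compute a² + b² = 1302² + 2736² = 1695204 + 7485696 = 9180900
Compute c² = 3030² = 9180900
Since 9180900 = 9180900, confirmed.

Yes, it is a Pythagorean triple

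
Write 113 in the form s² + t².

We need to find integers s, t > 0 such that s² + t² = 113.
Trying s = 7: t² = 113 - 7² = 113 - 49 = 64
t = 8
Check: 7² + 8² = 49 + 64 = 113 ✓

113 = 7² + 8²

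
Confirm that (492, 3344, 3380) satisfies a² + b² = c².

Compute a² + b² = 492² + 3344² = 242064 + 11182336 = 11424400
Compute c² = 3380² = 11424400
Since 11424400 = 11424400, confirmed.

Yes, it is a Pythagorean triple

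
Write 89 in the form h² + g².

We need to find integers h, g > 0 such that h² + g² = 89.
Trying h = 5: g² = 89 - 5² = 89 - 25 = 64
g = 8
Check: 5² + 8² = 25 + 64 = 89 ✓

89 = 5² + 8²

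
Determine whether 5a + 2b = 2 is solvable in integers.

Step 1: Compute gcd(5, 2).
gcd(5, 2) = 1

Step 2: Check divisibility.
Does 1 divide 2? 2 = 1 x 2, so yes.

By the theorem on linear Diophantine equations, 5a + 2b = 2 has integer solutions if and only if gcd(5, 2) divides 2. Since 1 | 2, solutions exist.

Yes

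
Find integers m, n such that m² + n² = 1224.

We need to find integers m, n > 0 such that m² + n² = 1224.
Trying m = 18: n² = 1224 - 18² = 1224 - 324 = 900
n = 30
Check: 18² + 30² = 324 + 900 = 1224 ✓

1224 = 18² + 30²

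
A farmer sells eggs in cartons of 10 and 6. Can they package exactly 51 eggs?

We need non-negative a, b with 10a + 6b = 51.
gcd(10, 6) = 2, and 2 does not divide 51.
No integer solutions exist.

No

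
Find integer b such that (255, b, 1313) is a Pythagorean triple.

b² = c² - a² = 1313² - 255² = 1723969 - 65025 = 1658944
b = sqrt(1658944) = 1288

1288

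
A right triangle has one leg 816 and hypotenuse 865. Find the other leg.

a² = c² - b² = 748225 - 665856 = 82369
a = 287

287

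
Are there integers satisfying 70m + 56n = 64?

Step 1: Compute gcd(70, 56).
gcd(70, 56) = 14

Step 2: Check divisibility.
Does 14 divide 64? 64 = 14 x 4 + 8, so no.

By the theorem on linear Diophantine equations, 70m + 56n = 64 has integer solutions if and only if gcd(70, 56) divides 64. Since 14 does not divide 64, no solutions exist.

No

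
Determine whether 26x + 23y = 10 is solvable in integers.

Step 1: Compute gcd(26, 23).
gcd(26, 23) = 1

Step 2: Check divisibility.
Does 1 divide 10? 10 = 1 x 10, so yes.

By the theorem on linear Diophantine equations, 26x + 23y = 10 has integer solutions if and only if gcd(26, 23) divides 10. Since 1 | 10, solutions exist.

Yes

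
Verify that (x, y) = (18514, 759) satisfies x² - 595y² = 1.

Compute x² = 18514² = 342768196
Compute 595y² = 595·759² = 595·576081 = 342768195
x² - 595y² = 342768196 - 342768195 = 1
Since this equals 1, (18514, 759) is a solution.

Yes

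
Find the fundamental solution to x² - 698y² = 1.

We seek the smallest positive integers (x, y) with x² - 698y² = 1, i.e., x² = 698y² + 1.
Try successive y values:
y = 1: x² = 698·1² + 1 = 699, not a perfect square
y = 2: x² = 698·2² + 1 = 2793, not a perfect square
y = 3: x² = 698·3² + 1 = 6283, not a perfect square
... continuing the search (or via continued fractions) ...
y = 1968214: x² = 698·1968214² + 1 = 2703958712157609, x = 51999603 ✓

Verify: 51999603² - 698·1968214² = 2703958712157609 - 2703958712157608 = 1 ✓

x = 51999603, y = 1968214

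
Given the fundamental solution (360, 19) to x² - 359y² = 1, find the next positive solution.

Solutions to x² - Dy² = 1 are generated by powers of (x₀ + y₀√D).
The next solution satisfies x₁ + y₁√359 = (x₀ + y₀√359)², giving:
x₁ = x₀² + 359y₀² = 360² + 359·19² = 129600 + 129599 = 259199
y₁ = 2x₀y₀ = 2·360·19 = 13680

Verify: 259199² - 359·13680² = 67184121601 - 67184121600 = 1 ✓

x = 259199, y = 13680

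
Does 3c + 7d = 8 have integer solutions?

Step 1: Compute gcd(3, 7).
gcd(3, 7) = 1

Step 2: Check divisibility.
Does 1 divide 8? 8 = 1 x 8, so yes.

By the theorem on linear Diophantine equations, 3c + 7d = 8 has integer solutions if and only if gcd(3, 7) divides 8. Since 1 | 8, solutions exist.

Yes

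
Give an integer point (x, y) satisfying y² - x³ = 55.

Try small integer x values and check whether x³ + 55 is a perfect square.
x = 9: x³ + 55 = 9³ + 55 = 729 + 55 = 784
Is 784 a perfect square? 28² = 784 ✓
So (x, y) = (9, 28) is a solution.

x = 9, y = 28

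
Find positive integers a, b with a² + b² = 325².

We need a² + b² = 325² = 105625.
Trying: 253² + 204² = 64009 + 41616 = 105625 ✓

(253, 204, 325)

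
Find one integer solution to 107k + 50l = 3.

Step 1: Check solvability.
gcd(107, 50) = 1
Since 1 divides 3, solutions exist.

Step 2: Apply extended Euclidean algorithm to find gcd.
We find integers such that 107*x0 + 50*y0 = 1

Step 3: Scale the particular solution.
Multiply by 3/1 = 3:
k = -21, l = 45

Step 4: Verify.
107*(-21) + 50*(45) = 3 = 3 ✓

k = -21, l = 45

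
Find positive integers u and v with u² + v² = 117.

We need to find integers u, v > 0 such that u² + v² = 117.
Trying u = 6: v² = 117 - 6² = 117 - 36 = 81
v = 9
Check: 6² + 9² = 36 + 81 = 117 ✓

117 = 6² + 9²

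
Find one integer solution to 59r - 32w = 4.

Step 1: Check solvability.
gcd(59, 32) = 1
Since 1 divides 4, solutions exist.

Step 2: Apply extended Euclidean algorithm to find gcd.
We find integers such that 59*x0 + 32*y0 = 1

Step 3: Scale the particular solution.
Multiply by 4/1 = 4:
r = -52, w = -96

Step 4: Verify.
59*(-52) - 32*(-96) = 4 = 4 ✓

r = -52, w = -96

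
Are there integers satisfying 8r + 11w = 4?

Step 1: Compute gcd(8, 11).
gcd(8, 11) = 1

Step 2: Check divisibility.
Does 1 divide 4? 4 = 1 x 4, so yes.

By the theorem on linear Diophantine equations, 8r + 11w = 4 has integer solutions if and only if gcd(8, 11) divides 4. Since 1 | 4, solutions exist.

Yes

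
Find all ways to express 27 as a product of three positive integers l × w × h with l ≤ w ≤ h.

Iterate l from 1 to ⌊27^(1/3)⌋. For each l dividing 27, iterate w ≥ l with w dividing 27/l, and set h = 27/(l·w).
Triples found (3): (1×1×27), (1×3×9), (3×3×3)

(1×1×27), (1×3×9), (3×3×3)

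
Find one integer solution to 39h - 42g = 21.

Step 1: Check solvability.
gcd(39, 42) = 3
Since 3 divides 21, solutions exist.

Step 2: Apply extended Euclidean algorithm to find gcd.
We find integers such that 39*x0 + 42*y0 = 3

Step 3: Scale the particular solution.
Multiply by 21/3 = 7:
h = -7, g = -7

Step 4: Verify.
39*(-7) - 42*(-7) = 21 = 21 ✓

h = -7, g = -7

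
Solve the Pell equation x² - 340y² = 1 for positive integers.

We seek the smallest positive integers (x, y) with x² - 340y² = 1, i.e., x² = 340y² + 1.
Try successive y values:
y = 1: x² = 340·1² + 1 = 341, not a perfect square
y = 2: x² = 340·2² + 1 = 1361, not a perfect square
y = 3: x² = 340·3² + 1 = 3061, not a perfect square
... continuing the search (or via continued fractions) ...
y = 15498: x² = 340·15498² + 1 = 81663921361, x = 285769 ✓

Verify: 285769² - 340·15498² = 81663921361 - 81663921360 = 1 ✓

x = 285769, y = 15498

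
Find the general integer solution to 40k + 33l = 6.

Step 1: Compute gcd(40, 33) = 1.
Since 1 divides 6, solutions exist.

Step 2: Find a particular solution using extended Euclidean algorithm.
We get k₀ = -84, l₀ = 102.
Check: 40*-84 + 33*102 = 6 = 6 ✓

Step 3: Write the general solution.
k = -84 + (33/1)t = -84 + 33t
l = 102 - (40/1)t = 102 - 40t
for any integer t.

k = -84 + 33t, l = 102 - 40t for integer t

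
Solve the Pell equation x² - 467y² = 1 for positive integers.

We seek the smallest positive integers (x, y) with x² - 467y² = 1, i.e., x² = 467y² + 1.
Try successive y values:
y = 1: x² = 467·1² + 1 = 468, not a perfect square
y = 2: x² = 467·2² + 1 = 1869, not a perfect square
y = 3: x² = 467·3² + 1 = 4204, not a perfect square
... continuing the search (or via continued fractions) ...
y = 75225: x² = 467·75225² + 1 = 2642659891876, x = 1625626 ✓

Verify: 1625626² - 467·75225² = 2642659891876 - 2642659891875 = 1 ✓

x = 1625626, y = 75225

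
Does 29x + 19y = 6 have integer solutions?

Step 1: Compute gcd(29, 19).
gcd(29, 19) = 1

Step 2: Check divisibility.
Does 1 divide 6? 6 = 1 x 6, so yes.

By the theorem on linear Diophantine equations, 29x + 19y = 6 has integer solutions if and only if gcd(29, 19) divides 6. Since 1 | 6, solutions exist.

Yes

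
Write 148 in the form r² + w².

We need to find integers r, w > 0 such that r² + w² = 148.
Trying r = 2: w² = 148 - 2² = 148 - 4 = 144
w = 12
Check: 2² + 12² = 4 + 144 = 148 ✓

148 = 2² + 12²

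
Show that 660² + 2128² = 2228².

Compute a² + b² = 660² + 2128² = 435600 + 4528384 = 4963984
Compute c² = 2228² = 4963984
Since 4963984 = 4963984, confirmed.

Yes, it is a Pythagorean triple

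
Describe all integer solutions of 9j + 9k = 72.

Step 1: Compute gcd(9, 9) = 9.
Since 9 divides 72, solutions exist.

Step 2: Find a particular solution using extended Euclidean algorithm.
We get j₀ = 0, k₀ = 8.
Check: 9*0 + 9*8 = 72 = 72 ✓

Step 3: Write the general solution.
j = 0 + (9/9)t = 0 + 1t
k = 8 - (9/9)t = 8 - 1t
for any integer t.

j = 0 + 1t, k = 8 - 1t for integer t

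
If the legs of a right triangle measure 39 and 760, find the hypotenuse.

c² = a² + b² = 39² + 760² = 1521 + 577600 = 579121
c = 761

761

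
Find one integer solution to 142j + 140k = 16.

Step 1: Check solvability.
gcd(142, 140) = 2
Since 2 divides 16, solutions exist.

Step 2: Apply extended Euclidean algorithm to find gcd.
We find integers such that 142*x0 + 140*y0 = 2

Step 3: Scale the particular solution.
Multiply by 16/2 = 8:
j = 8, k = -8

Step 4: Verify.
142*(8) + 140*(-8) = 16 = 16 ✓

j = 8, k = -8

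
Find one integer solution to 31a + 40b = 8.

Step 1: Check solvability.
gcd(31, 40) = 1
Since 1 divides 8, solutions exist.

Step 2: Apply extended Euclidean algorithm to find gcd.
We find integers such that 31*x0 + 40*y0 = 1

Step 3: Scale the particular solution.
Multiply by 8/1 = 8:
a = -72, b = 56

Step 4: Verify.
31*(-72) + 40*(56) = 8 = 8 ✓

a = -72, b = 56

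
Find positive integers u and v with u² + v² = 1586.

We need to find integers u, v > 0 such that u² + v² = 1586.
Trying u = 19: v² = 1586 - 19² = 1586 - 361 = 1225
v = 35
Check: 19² + 35² = 361 + 1225 = 1586 ✓

1586 = 19² + 35²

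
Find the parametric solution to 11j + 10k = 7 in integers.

Step 1: Compute gcd(11, 10) = 1.
Since 1 divides 7, solutions exist.

Step 2: Find a particular solution using extended Euclidean algorithm.
We get j₀ = 7, k₀ = -7.
Check: 11*7 + 10*-7 = 7 = 7 ✓

Step 3: Write the general solution.
j = 7 + (10/1)t = 7 + 10t
k = -7 - (11/1)t = -7 - 11t
for any integer t.

j = 7 + 10t, k = -7 - 11t for integer t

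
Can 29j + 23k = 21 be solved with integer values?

Step 1: Compute gcd(29, 23).
gcd(29, 23) = 1

Step 2: Check divisibility.
Does 1 divide 21? 21 = 1 x 21, so yes.

By the theorem on linear Diophantine equations, 29j + 23k = 21 has integer solutions if and only if gcd(29, 23) divides 21. Since 1 | 21, solutions exist.

Yes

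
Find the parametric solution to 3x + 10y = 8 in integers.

Step 1: Compute gcd(3, 10) = 1.
Since 1 divides 8, solutions exist.

Step 2: Find a particular solution using extended Euclidean algorithm.
We get x₀ = -24, y₀ = 8.
Check: 3*-24 + 10*8 = 8 = 8 ✓

Step 3: Write the general solution.
x = -24 + (10/1)t = -24 + 10t
y = 8 - (3/1)t = 8 - 3t
for any integer t.

x = -24 + 10t, y = 8 - 3t for integer t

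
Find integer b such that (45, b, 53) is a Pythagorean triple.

b² = c² - a² = 53² - 45² = 2809 - 2025 = 784
b = sqrt(784) = 28

28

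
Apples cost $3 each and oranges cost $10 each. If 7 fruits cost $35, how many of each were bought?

Let a = apples, o = oranges.
a + o = 7
3a + 10o = 35
Substitute o = 7 - a:
3a + 10(7 - a) = 35
(3 - 10)a = 35 - 70
-7a = -35
a = 5, o = 7 - 5 = 2

Apples: 5, Oranges: 2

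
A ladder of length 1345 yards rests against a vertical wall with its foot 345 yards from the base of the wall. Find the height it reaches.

The ladder, wall, and ground form a right triangle with hypotenuse 1345 and one leg 345.
By the Pythagorean theorem: h² = 1345² - 345² = 1809025 - 119025 = 1690000
h = √1690000 = 1300 yards

1300 yards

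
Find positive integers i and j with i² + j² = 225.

We need to find integers i, j > 0 such that i² + j² = 225.
Trying i = 9: j² = 225 - 9² = 225 - 81 = 144
j = 12
Check: 9² + 12² = 81 + 144 = 225 ✓

225 = 9² + 12²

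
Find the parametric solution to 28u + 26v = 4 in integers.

Step 1: Compute gcd(28, 26) = 2.
Since 2 divides 4, solutions exist.

Step 2: Find a particular solution using extended Euclidean algorithm.
We get u₀ = 2, v₀ = -2.
Check: 28*2 + 26*-2 = 4 = 4 ✓

Step 3: Write the general solution.
u = 2 + (26/2)t = 2 + 13t
v = -2 - (28/2)t = -2 - 14t
for any integer t.

u = 2 + 13t, v = -2 - 14t for integer t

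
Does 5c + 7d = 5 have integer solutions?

Step 1: Compute gcd(5, 7).
gcd(5, 7) = 1

Step 2: Check divisibility.
Does 1 divide 5? 5 = 1 x 5, so yes.

By the theorem on linear Diophantine equations, 5c + 7d = 5 has integer solutions if and only if gcd(5, 7) divides 5. Since 1 | 5, solutions exist.

Yes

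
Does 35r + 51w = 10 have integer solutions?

Step 1: Compute gcd(35, 51).
gcd(35, 51) = 1

Step 2: Check divisibility.
Does 1 divide 10? 10 = 1 x 10, so yes.

By the theorem on linear Diophantine equations, 35r + 51w = 10 has integer solutions if and only if gcd(35, 51) divides 10. Since 1 | 10, solutions exist.

Yes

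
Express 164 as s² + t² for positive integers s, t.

We need to find integers s, t > 0 such that s² + t² = 164.
Trying s = 8: t² = 164 - 8² = 164 - 64 = 100
t = 10
Check: 8² + 10² = 64 + 100 = 164 ✓

164 = 8² + 10²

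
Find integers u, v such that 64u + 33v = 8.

Step 1: Check solvability.
gcd(64, 33) = 1
Since 1 divides 8, solutions exist.

Step 2: Apply extended Euclidean algorithm to find gcd.
We find integers such that 64*x0 + 33*y0 = 1

Step 3: Scale the particular solution.
Multiply by 8/1 = 8:
u = 128, v = -248

Step 4: Verify.
64*(128) + 33*(-248) = 8 = 8 ✓

u = 128, v = -248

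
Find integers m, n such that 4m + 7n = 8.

Step 1: Check solvability.
gcd(4, 7) = 1
Since 1 divides 8, solutions exist.

Step 2: Apply extended Euclidean algorithm to find gcd.
We find integers such that 4*x0 + 7*y0 = 1

Step 3: Scale the particular solution.
Multiply by 8/1 = 8:
m = 16, n = -8

Step 4: Verify.
4*(16) + 7*(-8) = 8 = 8 ✓

m = 16, n = -8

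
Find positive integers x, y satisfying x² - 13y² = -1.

We need x² = 13y² - 1. Try successive y:
y = 1: x² = 13·1² - 1 = 12, not a perfect square
y = 2: x² = 13·2² - 1 = 51, not a perfect square
y = 3: x² = 13·3² - 1 = 116, not a perfect square
...
y = 5: x² = 13·5² - 1 = 324 = 18² ✓
Check: 18² - 13·5² = 324 - 325 = -1 ✓

x = 18, y = 5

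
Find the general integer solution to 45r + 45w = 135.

Step 1: Compute gcd(45, 45) = 45.
Since 45 divides 135, solutions exist.

Step 2: Find a particular solution using extended Euclidean algorithm.
We get r₀ = 0, w₀ = 3.
Check: 45*0 + 45*3 = 135 = 135 ✓

Step 3: Write the general solution.
r = 0 + (45/45)t = 0 + 1t
w = 3 - (45/45)t = 3 - 1t
for any integer t.

r = 0 + 1t, w = 3 - 1t for integer t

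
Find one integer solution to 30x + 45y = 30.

Step 1: Check solvability.
gcd(30, 45) = 15
Since 15 divides 30, solutions exist.

Step 2: Apply extended Euclidean algorithm to find gcd.
We find integers such that 30*x0 + 45*y0 = 15

Step 3: Scale the particular solution.
Multiply by 30/15 = 2:
x = -2, y = 2

Step 4: Verify.
30*(-2) + 45*(2) = 30 = 30 ✓

x = -2, y = 2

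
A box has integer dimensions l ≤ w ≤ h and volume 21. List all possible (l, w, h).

Iterate l from 1 to ⌊21^(1/3)⌋. For each l dividing 21, iterate w ≥ l with w dividing 21/l, and set h = 21/(l·w).
Triples found (2): (1×1×21), (1×3×7)

(1×1×21), (1×3×7)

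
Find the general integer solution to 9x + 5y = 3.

Step 1: Compute gcd(9, 5) = 1.
Since 1 divides 3, solutions exist.

Step 2: Find a particular solution using extended Euclidean algorithm.
We get x₀ = -3, y₀ = 6.
Check: 9*-3 + 5*6 = 3 = 3 ✓

Step 3: Write the general solution.
x = -3 + (5/1)t = -3 + 5t
y = 6 - (9/1)t = 6 - 9t
for any integer t.

x = -3 + 5t, y = 6 - 9t for integer t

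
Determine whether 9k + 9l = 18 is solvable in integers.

Step 1: Compute gcd(9, 9).
gcd(9, 9) = 9

Step 2: Check divisibility.
Does 9 divide 18? 18 = 9 x 2, so yes.

By the theorem on linear Diophantine equations, 9k + 9l = 18 has integer solutions if and only if gcd(9, 9) divides 18. Since 9 | 18, solutions exist.

Yes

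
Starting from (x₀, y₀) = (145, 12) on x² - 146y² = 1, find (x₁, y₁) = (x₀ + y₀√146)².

Solutions to x² - Dy² = 1 are generated by powers of (x₀ + y₀√D).
The next solution satisfies x₁ + y₁√146 = (x₀ + y₀√146)², giving:
x₁ = x₀² + 146y₀² = 145² + 146·12² = 21025 + 21024 = 42049
y₁ = 2x₀y₀ = 2·145·12 = 3480

Verify: 42049² - 146·3480² = 1768118401 - 1768118400 = 1 ✓

x = 42049, y = 3480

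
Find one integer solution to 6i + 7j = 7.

Step 1: Check solvability.
gcd(6, 7) = 1
Since 1 divides 7, solutions exist.

Step 2: Apply extended Euclidean algorithm to find gcd.
We find integers such that 6*x0 + 7*y0 = 1

Step 3: Scale the particular solution.
Multiply by 7/1 = 7:
i = -7, j = 7

Step 4: Verify.
6*(-7) + 7*(7) = 7 = 7 ✓

i = -7, j = 7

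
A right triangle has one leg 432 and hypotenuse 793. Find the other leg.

a² = c² - b² = 628849 - 186624 = 442225
a = 665

665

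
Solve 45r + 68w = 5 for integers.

Step 1: Check solvability.
gcd(45, 68) = 1
Since 1 divides 5, solutions exist.

Step 2: Apply extended Euclidean algorithm to find gcd.
We find integers such that 45*x0 + 68*y0 = 1

Step 3: Scale the particular solution.
Multiply by 5/1 = 5:
r = -15, w = 10

Step 4: Verify.
45*(-15) + 68*(10) = 5 = 5 ✓

r = -15, w = 10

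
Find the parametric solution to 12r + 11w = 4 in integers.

Step 1: Compute gcd(12, 11) = 1.
Since 1 divides 4, solutions exist.

Step 2: Find a particular solution using extended Euclidean algorithm.
We get r₀ = 4, w₀ = -4.
Check: 12*4 + 11*-4 = 4 = 4 ✓

Step 3: Write the general solution.
r = 4 + (11/1)t = 4 + 11t
w = -4 - (12/1)t = -4 - 12t
for any integer t.

r = 4 + 11t, w = -4 - 12t for integer t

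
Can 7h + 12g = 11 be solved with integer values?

Step 1: Compute gcd(7, 12).
gcd(7, 12) = 1

Step 2: Check divisibility.
Does 1 divide 11? 11 = 1 x 11, so yes.

By the theorem on linear Diophantine equations, 7h + 12g = 11 has integer solutions if and only if gcd(7, 12) divides 11. Since 1 | 11, solutions exist.

Yes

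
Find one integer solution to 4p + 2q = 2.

Step 1: Check solvability.
gcd(4, 2) = 2
Since 2 divides 2, solutions exist.

Step 2: Apply extended Euclidean algorithm to find gcd.
We find integers such that 4*x0 + 2*y0 = 2

Step 3: Scale the particular solution.
Multiply by 2/2 = 1:
p = 0, q = 1

Step 4: Verify.
4*(0) + 2*(1) = 2 = 2 ✓

p = 0, q = 1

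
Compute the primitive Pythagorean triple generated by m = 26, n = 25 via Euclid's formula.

a = m² - n² = 26² - 25² = 676 - 625 = 51
b = 2mn = 2·26·25 = 1300
c = m² + n² = 676 + 625 = 1301
Verify: 51² + 1300² = 2601 + 1690000 = 1692601 = 1301² ✓

(51, 1300, 1301)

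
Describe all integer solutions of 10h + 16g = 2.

Step 1: Compute gcd(10, 16) = 2.
Since 2 divides 2, solutions exist.

Step 2: Find a particular solution using extended Euclidean algorithm.
We get h₀ = -3, g₀ = 2.
Check: 10*-3 + 16*2 = 2 = 2 ✓

Step 3: Write the general solution.
h = -3 + (16/2)t = -3 + 8t
g = 2 - (10/2)t = 2 - 5t
for any integer t.

h = -3 + 8t, g = 2 - 5t for integer t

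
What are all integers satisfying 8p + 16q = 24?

Step 1: Compute gcd(8, 16) = 8.
Since 8 divides 24, solutions exist.

Step 2: Find a particular solution using extended Euclidean algorithm.
We get p₀ = 3, q₀ = 0.
Check: 8*3 + 16*0 = 24 = 24 ✓

Step 3: Write the general solution.
p = 3 + (16/8)t = 3 + 2t
q = 0 - (8/8)t = 0 - 1t
for any integer t.

p = 3 + 2t, q = 0 - 1t for integer t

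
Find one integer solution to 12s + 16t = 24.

Step 1: Check solvability.
gcd(12, 16) = 4
Since 4 divides 24, solutions exist.

Step 2: Apply extended Euclidean algorithm to find gcd.
We find integers such that 12*x0 + 16*y0 = 4

Step 3: Scale the particular solution.
Multiply by 24/4 = 6:
s = -6, t = 6

Step 4: Verify.
12*(-6) + 16*(6) = 24 = 24 ✓

s = -6, t = 6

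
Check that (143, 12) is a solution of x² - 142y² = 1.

Compute x² = 143² = 20449
Compute 142y² = 142·12² = 142·144 = 20448
x² - 142y² = 20449 - 20448 = 1
Since this equals 1, (143, 12) is a solution.

Yes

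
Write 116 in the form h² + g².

We need to find integers h, g > 0 such that h² + g² = 116.
Trying h = 4: g² = 116 - 4² = 116 - 16 = 100
g = 10
Check: 4² + 10² = 16 + 100 = 116 ✓

116 = 4² + 10²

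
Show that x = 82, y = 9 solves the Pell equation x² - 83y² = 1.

Compute x² = 82² = 6724
Compute 83y² = 83·9² = 83·81 = 6723
x² - 83y² = 6724 - 6723 = 1
Since this equals 1, (82, 9) is a solution.

Yes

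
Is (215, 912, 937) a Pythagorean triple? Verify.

Compute a² + b² = 215² + 912² = 46225 + 831744 = 877969
Compute c² = 937² = 877969
Since 877969 = 877969, confirmed.

Yes, it is a Pythagorean triple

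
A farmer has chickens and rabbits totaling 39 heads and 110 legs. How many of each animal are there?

Let c = chickens, r = rabbits.
Heads: c + r = 39
Legs: 2c + 4r = 110
From the first equation, c = 39 - r. Substitute:
2(39 - r) + 4r = 110
78 + 2r = 110
r = (110 - 78)/2 = 16
c = 39 - 16 = 23

Chickens: 23, Rabbits: 16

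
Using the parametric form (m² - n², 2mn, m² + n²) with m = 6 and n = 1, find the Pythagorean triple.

a = m² - n² = 6² - 1² = 36 - 1 = 35
b = 2mn = 2·6·1 = 12
c = m² + n² = 36 + 1 = 37
Verify: 35² + 12² = 1225 + 144 = 1369 = 37² ✓

(35, 12, 37)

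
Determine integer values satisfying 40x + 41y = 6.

Step 1: Check solvability.
gcd(40, 41) = 1
Since 1 divides 6, solutions exist.

Step 2: Apply extended Euclidean algorithm to find gcd.
We find integers such that 40*x0 + 41*y0 = 1

Step 3: Scale the particular solution.
Multiply by 6/1 = 6:
x = -6, y = 6

Step 4: Verify.
40*(-6) + 41*(6) = 6 = 6 ✓

x = -6, y = 6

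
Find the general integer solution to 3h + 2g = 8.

Step 1: Compute gcd(3, 2) = 1.
Since 1 divides 8, solutions exist.

Step 2: Find a particular solution using extended Euclidean algorithm.
We get h₀ = 8, g₀ = -8.
Check: 3*8 + 2*-8 = 8 = 8 ✓

Step 3: Write the general solution.
h = 8 + (2/1)t = 8 + 2t
g = -8 - (3/1)t = -8 - 3t
for any integer t.

h = 8 + 2t, g = -8 - 3t for integer t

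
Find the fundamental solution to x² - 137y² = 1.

We seek the smallest positive integers (x, y) with x² - 137y² = 1, i.e., x² = 137y² + 1.
Try successive y values:
y = 1: x² = 137·1² + 1 = 138, not a perfect square
y = 2: x² = 137·2² + 1 = 549, not a perfect square
y = 3: x² = 137·3² + 1 = 1234, not a perfect square
... continuing the search (or via continued fractions) ...
y = 519712: x² = 137·519712² + 1 = 37003777123329, x = 6083073 ✓

Verify: 6083073² - 137·519712² = 37003777123329 - 37003777123328 = 1 ✓

x = 6083073, y = 519712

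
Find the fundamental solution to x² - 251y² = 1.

We seek the smallest positive integers (x, y) with x² - 251y² = 1, i.e., x² = 251y² + 1.
Try successive y values:
y = 1: x² = 251·1² + 1 = 252, not a perfect square
y = 2: x² = 251·2² + 1 = 1005, not a perfect square
y = 3: x² = 251·3² + 1 = 2260, not a perfect square
... continuing the search (or via continued fractions) ...
y = 231957: x² = 251·231957² + 1 = 13504816512100, x = 3674890 ✓

Verify: 3674890² - 251·231957² = 13504816512100 - 13504816512099 = 1 ✓

x = 3674890, y = 231957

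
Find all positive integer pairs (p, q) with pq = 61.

The positive divisors of 61 are: 1, 61.
Each divisor d gives the pair (d, 61/d):
(1, 61), (61, 1)

(1, 61), (61, 1)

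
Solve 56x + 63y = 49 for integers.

Step 1: Check solvability.
gcd(56, 63) = 7
Since 7 divides 49, solutions exist.

Step 2: Apply extended Euclidean algorithm to find gcd.
We find integers such that 56*x0 + 63*y0 = 7

Step 3: Scale the particular solution.
Multiply by 49/7 = 7:
x = -7, y = 7

Step 4: Verify.
56*(-7) + 63*(7) = 49 = 49 ✓

x = -7, y = 7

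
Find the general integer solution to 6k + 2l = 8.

Step 1: Compute gcd(6, 2) = 2.
Since 2 divides 8, solutions exist.

Step 2: Find a particular solution using extended Euclidean algorithm.
We get k₀ = 0, l₀ = 4.
Check: 6*0 + 2*4 = 8 = 8 ✓

Step 3: Write the general solution.
k = 0 + (2/2)t = 0 + 1t
l = 4 - (6/2)t = 4 - 3t
for any integer t.

k = 0 + 1t, l = 4 - 3t for integer t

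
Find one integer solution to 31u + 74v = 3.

Step 1: Check solvability.
gcd(31, 74) = 1
Since 1 divides 3, solutions exist.

Step 2: Apply extended Euclidean algorithm to find gcd.
We find integers such that 31*x0 + 74*y0 = 1

Step 3: Scale the particular solution.
Multiply by 3/1 = 3:
u = -93, v = 39

Step 4: Verify.
31*(-93) + 74*(39) = 3 = 3 ✓

u = -93, v = 39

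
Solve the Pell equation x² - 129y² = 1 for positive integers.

We seek the smallest positive integers (x, y) with x² - 129y² = 1, i.e., x² = 129y² + 1.
Try successive y values:
y = 1: x² = 129·1² + 1 = 130, not a perfect square
y = 2: x² = 129·2² + 1 = 517, not a perfect square
y = 3: x² = 129·3² + 1 = 1162, not a perfect square
... continuing the search (or via continued fractions) ...
y = 1484: x² = 129·1484² + 1 = 284091025, x = 16855 ✓

Verify: 16855² - 129·1484² = 284091025 - 284091024 = 1 ✓

x = 16855, y = 1484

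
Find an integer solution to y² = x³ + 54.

Try small integer x values and check whether x³ + 54 is a perfect square.
x = 3: x³ + 54 = 3³ + 54 = 27 + 54 = 81
Is 81 a perfect square? 9² = 81 ✓
So (x, y) = (3, -9) is a solution.

x = 3, y = -9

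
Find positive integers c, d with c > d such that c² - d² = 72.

Factor: c² - d² = (c+d)(c-d) = 72.
We need two factors of 72 with the same parity.
Use c+d = 36 and c-d = 2 (product 36·2 = 72).
Adding: 2c = 38, so c = 19.
Subtracting: 2d = 34, so d = 17.
Check: 19² - 17² = 361 - 289 = 72 ✓

c = 19, d = 17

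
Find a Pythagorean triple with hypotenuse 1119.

We need a² + b² = 1119² = 1252161.
Trying: 825² + 756² = 680625 + 571536 = 1252161 ✓

(825, 756, 1119)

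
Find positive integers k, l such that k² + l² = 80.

Search for k with 80 - k² a perfect square.
k = 4: 80 - 4² = 80 - 16 = 64 = 8² ✓
So k = 4, l = 8.

k = 4, l = 8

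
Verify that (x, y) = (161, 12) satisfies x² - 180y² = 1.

Compute x² = 161² = 25921
Compute 180y² = 180·12² = 180·144 = 25920
x² - 180y² = 25921 - 25920 = 1
Since this equals 1, (161, 12) is a solution.

Yes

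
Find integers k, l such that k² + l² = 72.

We need to find integers k, l > 0 such that k² + l² = 72.
Trying k = 6: l² = 72 - 6² = 72 - 36 = 36
l = 6
Check: 6² + 6² = 36 + 36 = 72 ✓

72 = 6² + 6²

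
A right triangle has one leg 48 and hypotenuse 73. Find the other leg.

a² = c² - b² = 5329 - 2304 = 3025
a = 55

55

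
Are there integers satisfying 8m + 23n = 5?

Step 1: Compute gcd(8, 23).
gcd(8, 23) = 1

Step 2: Check divisibility.
Does 1 divide 5? 5 = 1 x 5, so yes.

By the theorem on linear Diophantine equations, 8m + 23n = 5 has integer solutions if and only if gcd(8, 23) divides 5. Since 1 | 5, solutions exist.

Yes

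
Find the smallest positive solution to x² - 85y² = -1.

We need x² = 85y² - 1. Try successive y:
y = 1: x² = 85·1² - 1 = 84, not a perfect square
y = 2: x² = 85·2² - 1 = 339, not a perfect square
y = 3: x² = 85·3² - 1 = 764, not a perfect square
...
y = 41: x² = 85·41² - 1 = 142884 = 378² ✓
Check: 378² - 85·41² = 142884 - 142885 = -1 ✓

x = 378, y = 41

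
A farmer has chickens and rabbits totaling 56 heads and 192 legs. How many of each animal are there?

Let c = chickens, r = rabbits.
Heads: c + r = 56
Legs: 2c + 4r = 192
From the first equation, c = 56 - r. Substitute:
2(56 - r) + 4r = 192
112 + 2r = 192
r = (192 - 112)/2 = 40
c = 56 - 40 = 16

Chickens: 16, Rabbits: 40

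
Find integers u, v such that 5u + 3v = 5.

Step 1: Check solvability.
gcd(5, 3) = 1
Since 1 divides 5, solutions exist.

Step 2: Apply extended Euclidean algorithm to find gcd.
We find integers such that 5*x0 + 3*y0 = 1

Step 3: Scale the particular solution.
Multiply by 5/1 = 5:
u = -5, v = 10

Step 4: Verify.
5*(-5) + 3*(10) = 5 = 5 ✓

u = -5, v = 10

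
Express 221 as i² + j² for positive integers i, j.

We need to find integers i, j > 0 such that i² + j² = 221.
Trying i = 5: j² = 221 - 5² = 221 - 25 = 196
j = 14
Check: 5² + 14² = 25 + 196 = 221 ✓

221 = 5² + 14²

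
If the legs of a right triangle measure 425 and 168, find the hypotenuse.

c² = a² + b² = 425² + 168² = 180625 + 28224 = 208849
c = 457

457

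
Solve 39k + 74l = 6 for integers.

Step 1: Check solvability.
gcd(39, 74) = 1
Since 1 divides 6, solutions exist.

Step 2: Apply extended Euclidean algorithm to find gcd.
We find integers such that 39*x0 + 74*y0 = 1

Step 3: Scale the particular solution.
Multiply by 6/1 = 6:
k = 114, l = -60

Step 4: Verify.
39*(114) + 74*(-60) = 6 = 6 ✓

k = 114, l = -60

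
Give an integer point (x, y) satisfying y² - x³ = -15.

Try small integer x values and check whether x³ - 15 is a perfect square.
x = 4: x³ - 15 = 4³ - 15 = 64 - 15 = 49
Is 49 a perfect square? 7² = 49 ✓
So (x, y) = (4, 7) is a solution.

x = 4, y = 7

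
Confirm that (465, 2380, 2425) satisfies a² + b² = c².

Compute a² + b² = 465² + 2380² = 216225 + 5664400 = 5880625
Compute c² = 2425² = 5880625
Since 5880625 = 5880625, confirmed.

Yes, it is a Pythagorean triple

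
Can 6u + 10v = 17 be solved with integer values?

Step 1: Compute gcd(6, 10).
gcd(6, 10) = 2

Step 2: Check divisibility.
Does 2 divide 17? 17 = 2 x 8 + 1, so no.

By the theorem on linear Diophantine equations, 6u + 10v = 17 has integer solutions if and only if gcd(6, 10) divides 17. Since 2 does not divide 17, no solutions exist.

No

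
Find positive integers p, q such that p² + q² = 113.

Search for p with 113 - p² a perfect square.
p = 7: 113 - 7² = 113 - 49 = 64 = 8² ✓
So p = 7, q = 8.

p = 7, q = 8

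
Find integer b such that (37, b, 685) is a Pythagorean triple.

b² = c² - a² = 685² - 37² = 469225 - 1369 = 467856
b = sqrt(467856) = 684

684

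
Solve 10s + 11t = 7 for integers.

Step 1: Check solvability.
gcd(10, 11) = 1
Since 1 divides 7, solutions exist.

Step 2: Apply extended Euclidean algorithm to find gcd.
We find integers such that 10*x0 + 11*y0 = 1

Step 3: Scale the particular solution.
Multiply by 7/1 = 7:
s = -7, t = 7

Step 4: Verify.
10*(-7) + 11*(7) = 7 = 7 ✓

s = -7, t = 7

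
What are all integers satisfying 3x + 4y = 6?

Step 1: Compute gcd(3, 4) = 1.
Since 1 divides 6, solutions exist.

Step 2: Find a particular solution using extended Euclidean algorithm.
We get x₀ = -6, y₀ = 6.
Check: 3*-6 + 4*6 = 6 = 6 ✓

Step 3: Write the general solution.
x = -6 + (4/1)t = -6 + 4t
y = 6 - (3/1)t = 6 - 3t
for any integer t.

x = -6 + 4t, y = 6 - 3t for integer t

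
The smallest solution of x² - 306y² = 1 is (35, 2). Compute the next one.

Solutions to x² - Dy² = 1 are generated by powers of (x₀ + y₀√D).
The next solution satisfies x₁ + y₁√306 = (x₀ + y₀√306)², giving:
x₁ = x₀² + 306y₀² = 35² + 306·2² = 1225 + 1224 = 2449
y₁ = 2x₀y₀ = 2·35·2 = 140

Verify: 2449² - 306·140² = 5997601 - 5997600 = 1 ✓

x = 2449, y = 140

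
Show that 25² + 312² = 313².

Compute a² + b² = 25² + 312² = 625 + 97344 = 97969
Compute c² = 313² = 97969
Since 97969 = 97969, confirmed.

Yes, it is a Pythagorean triple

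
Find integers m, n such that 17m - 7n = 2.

Step 1: Check solvability.
gcd(17, 7) = 1
Since 1 divides 2, solutions exist.

Step 2: Apply extended Euclidean algorithm to find gcd.
We find integers such that 17*x0 + 7*y0 = 1

Step 3: Scale the particular solution.
Multiply by 2/1 = 2:
m = -4, n = -10

Step 4: Verify.
17*(-4) - 7*(-10) = 2 = 2 ✓

m = -4, n = -10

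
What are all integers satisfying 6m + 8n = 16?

Step 1: Compute gcd(6, 8) = 2.
Since 2 divides 16, solutions exist.

Step 2: Find a particular solution using extended Euclidean algorithm.
We get m₀ = -8, n₀ = 8.
Check: 6*-8 + 8*8 = 16 = 16 ✓

Step 3: Write the general solution.
m = -8 + (8/2)t = -8 + 4t
n = 8 - (6/2)t = 8 - 3t
for any integer t.

m = -8 + 4t, n = 8 - 3t for integer t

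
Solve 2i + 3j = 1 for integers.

Step 1: Check solvability.
gcd(2, 3) = 1
Since 1 divides 1, solutions exist.

Step 2: Apply extended Euclidean algorithm to find gcd.
We find integers such that 2*x0 + 3*y0 = 1

Step 3: Scale the particular solution.
Multiply by 1/1 = 1:
i = -1, j = 1

Step 4: Verify.
2*(-1) + 3*(1) = 1 = 1 ✓

i = -1, j = 1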